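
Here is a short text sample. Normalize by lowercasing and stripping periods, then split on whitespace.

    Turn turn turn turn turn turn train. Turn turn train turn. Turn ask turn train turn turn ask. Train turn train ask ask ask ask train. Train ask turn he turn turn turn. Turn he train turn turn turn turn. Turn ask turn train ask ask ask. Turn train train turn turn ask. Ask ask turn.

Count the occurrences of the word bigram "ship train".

Scanning the 55 overlapping bigram windows for "ship train":
  (none found)

0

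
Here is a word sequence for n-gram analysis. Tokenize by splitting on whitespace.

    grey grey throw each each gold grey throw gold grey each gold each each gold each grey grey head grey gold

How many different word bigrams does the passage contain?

13

21 tokens → 20 bigram windows in total.
Repeated bigrams (each contributes count−1 duplicates):
  each gold: 3
  each each: 2
  gold each: 2
  gold grey: 2
  grey grey: 2
  grey throw: 2
7 duplicate windows → 20 − 7 = 13 distinct.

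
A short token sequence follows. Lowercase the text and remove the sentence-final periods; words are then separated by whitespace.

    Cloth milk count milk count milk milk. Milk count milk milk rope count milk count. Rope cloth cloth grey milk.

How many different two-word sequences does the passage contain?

20 tokens → 19 bigram windows in total.
Repeated bigrams (each contributes count−1 duplicates):
  count milk: 4
  milk count: 4
  milk milk: 3
8 duplicate windows → 19 − 8 = 11 distinct.

11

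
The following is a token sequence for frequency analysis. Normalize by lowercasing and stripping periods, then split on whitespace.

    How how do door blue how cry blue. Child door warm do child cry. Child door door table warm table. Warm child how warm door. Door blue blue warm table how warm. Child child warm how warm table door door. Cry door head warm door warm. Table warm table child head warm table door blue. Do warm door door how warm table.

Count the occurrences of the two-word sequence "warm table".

Scanning the 61 overlapping bigram windows for "warm table":
  position 19–20: warm table
  position 29–30: warm table
  position 37–38: warm table
  position 46–47: warm table
  position 48–49: warm table
  position 52–53: warm table
  position 61–62: warm table

7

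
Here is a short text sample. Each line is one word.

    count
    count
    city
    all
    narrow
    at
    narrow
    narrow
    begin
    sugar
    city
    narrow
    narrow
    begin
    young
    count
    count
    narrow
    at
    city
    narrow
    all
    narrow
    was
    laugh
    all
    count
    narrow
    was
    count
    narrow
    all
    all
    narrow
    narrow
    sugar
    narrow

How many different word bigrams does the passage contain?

24

37 tokens → 36 bigram windows in total.
Repeated bigrams (each contributes count−1 duplicates):
  all narrow: 3
  count narrow: 3
  narrow narrow: 3
  city narrow: 2
  count count: 2
  narrow all: 2
  narrow at: 2
  narrow begin: 2
  … (1 more repeated)
12 duplicate windows → 36 − 12 = 24 distinct.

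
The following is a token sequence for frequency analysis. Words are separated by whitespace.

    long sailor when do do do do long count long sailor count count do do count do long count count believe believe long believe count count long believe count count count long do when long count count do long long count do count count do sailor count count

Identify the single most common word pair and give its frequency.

"count count", 8 times

Bigram frequencies (highest first):
  count count: 8
  count do: 5
  do do: 4
  long count: 4
  do long: 3
  count long: 3
  … (15 more, each ≤ 2)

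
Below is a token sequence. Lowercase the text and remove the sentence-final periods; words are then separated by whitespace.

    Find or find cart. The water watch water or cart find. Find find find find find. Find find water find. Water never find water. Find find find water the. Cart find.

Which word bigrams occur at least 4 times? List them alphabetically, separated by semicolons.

Bigram counts meeting the condition (at least 4 times):
  find find: 9
  find water: 4

find find; find water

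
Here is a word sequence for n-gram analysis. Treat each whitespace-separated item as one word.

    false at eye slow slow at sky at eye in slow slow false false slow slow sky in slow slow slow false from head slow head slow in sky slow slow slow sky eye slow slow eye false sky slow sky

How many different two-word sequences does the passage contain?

41 tokens → 40 bigram windows in total.
Repeated bigrams (each contributes count−1 duplicates):
  slow slow: 8
  slow sky: 3
  at eye: 2
  eye slow: 2
  head slow: 2
  in slow: 2
  sky slow: 2
  slow false: 2
15 duplicate windows → 40 − 15 = 25 distinct.

25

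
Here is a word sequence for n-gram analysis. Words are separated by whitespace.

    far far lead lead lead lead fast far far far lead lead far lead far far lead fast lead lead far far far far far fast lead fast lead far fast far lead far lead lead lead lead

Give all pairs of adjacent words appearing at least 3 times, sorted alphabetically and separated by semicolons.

Bigram counts meeting the condition (at least 3 times):
  far far: 8
  far lead: 6
  fast lead: 3
  lead far: 5
  lead fast: 3
  lead lead: 8

far far; far lead; fast lead; lead far; lead fast; lead lead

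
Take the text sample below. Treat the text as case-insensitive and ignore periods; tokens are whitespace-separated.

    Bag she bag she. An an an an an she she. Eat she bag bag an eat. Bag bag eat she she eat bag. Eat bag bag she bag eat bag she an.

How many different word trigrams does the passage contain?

24

33 tokens → 31 trigram windows in total.
Repeated trigrams (each contributes count−1 duplicates):
  an an an: 3
  bag eat bag: 2
  bag she an: 2
  bag she bag: 2
  eat bag bag: 2
  she she eat: 2
7 duplicate windows → 31 − 7 = 24 distinct.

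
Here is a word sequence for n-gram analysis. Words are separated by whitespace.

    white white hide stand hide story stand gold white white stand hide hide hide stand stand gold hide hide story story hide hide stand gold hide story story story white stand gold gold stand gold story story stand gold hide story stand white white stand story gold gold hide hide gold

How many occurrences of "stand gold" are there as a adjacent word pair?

Scanning the 50 overlapping bigram windows for "stand gold":
  position 7–8: stand gold
  position 16–17: stand gold
  position 24–25: stand gold
  position 31–32: stand gold
  position 34–35: stand gold
  position 38–39: stand gold

6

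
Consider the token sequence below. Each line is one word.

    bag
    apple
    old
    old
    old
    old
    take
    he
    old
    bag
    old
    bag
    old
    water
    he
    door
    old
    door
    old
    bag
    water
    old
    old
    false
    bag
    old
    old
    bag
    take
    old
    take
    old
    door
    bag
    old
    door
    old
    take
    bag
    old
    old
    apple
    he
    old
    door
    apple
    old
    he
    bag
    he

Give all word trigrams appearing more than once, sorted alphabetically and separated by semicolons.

Trigram counts meeting the condition (more than once):
  bag old old: 2
  old bag old: 2
  old door old: 2
  old old old: 2

bag old old; old bag old; old door old; old old old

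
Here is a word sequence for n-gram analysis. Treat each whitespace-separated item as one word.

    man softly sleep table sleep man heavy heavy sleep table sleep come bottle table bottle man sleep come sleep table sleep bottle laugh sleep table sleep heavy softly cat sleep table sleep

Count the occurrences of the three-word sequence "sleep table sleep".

Scanning the 30 overlapping trigram windows for "sleep table sleep":
  position 3–5: sleep table sleep
  position 9–11: sleep table sleep
  position 19–21: sleep table sleep
  position 24–26: sleep table sleep
  position 30–32: sleep table sleep

5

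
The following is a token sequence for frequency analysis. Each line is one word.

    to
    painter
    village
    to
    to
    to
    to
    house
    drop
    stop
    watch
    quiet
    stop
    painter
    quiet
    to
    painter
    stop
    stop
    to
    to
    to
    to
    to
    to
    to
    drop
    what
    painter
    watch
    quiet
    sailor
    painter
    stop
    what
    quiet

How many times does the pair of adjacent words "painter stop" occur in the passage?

2

Scanning the 35 overlapping bigram windows for "painter stop":
  position 17–18: painter stop
  position 33–34: painter stop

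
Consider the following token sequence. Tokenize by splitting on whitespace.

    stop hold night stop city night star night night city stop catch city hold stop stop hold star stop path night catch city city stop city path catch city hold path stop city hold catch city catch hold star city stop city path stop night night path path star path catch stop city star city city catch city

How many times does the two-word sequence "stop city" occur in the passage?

Scanning the 57 overlapping bigram windows for "stop city":
  position 4–5: stop city
  position 25–26: stop city
  position 32–33: stop city
  position 41–42: stop city
  position 52–53: stop city

5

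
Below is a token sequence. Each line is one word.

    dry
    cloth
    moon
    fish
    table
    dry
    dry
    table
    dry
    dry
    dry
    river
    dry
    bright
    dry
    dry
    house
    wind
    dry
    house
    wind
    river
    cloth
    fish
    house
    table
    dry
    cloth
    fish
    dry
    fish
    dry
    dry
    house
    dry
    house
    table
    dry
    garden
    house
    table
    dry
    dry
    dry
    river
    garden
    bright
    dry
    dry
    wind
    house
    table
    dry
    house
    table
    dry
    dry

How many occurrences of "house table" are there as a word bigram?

Scanning the 56 overlapping bigram windows for "house table":
  position 25–26: house table
  position 36–37: house table
  position 40–41: house table
  position 51–52: house table
  position 54–55: house table

5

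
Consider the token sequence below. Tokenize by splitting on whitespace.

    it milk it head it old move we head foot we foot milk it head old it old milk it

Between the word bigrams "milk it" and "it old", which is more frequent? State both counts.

"milk it" (3 vs 2)

"milk it": 3 occurrences
"it old": 2 occurrences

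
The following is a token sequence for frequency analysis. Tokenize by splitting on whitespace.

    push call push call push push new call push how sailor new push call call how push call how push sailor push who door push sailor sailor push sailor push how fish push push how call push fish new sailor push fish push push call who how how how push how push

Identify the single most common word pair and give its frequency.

"push call", 5 times

Bigram frequencies (highest first):
  push call: 5
  call push: 4
  push how: 4
  how push: 4
  sailor push: 4
  push push: 3
  … (21 more, each ≤ 3)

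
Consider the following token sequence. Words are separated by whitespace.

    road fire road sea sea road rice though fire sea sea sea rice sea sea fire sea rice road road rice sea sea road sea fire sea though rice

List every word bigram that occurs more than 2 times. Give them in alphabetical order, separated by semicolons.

fire sea; sea sea

Bigram counts meeting the condition (more than 2 times):
  fire sea: 3
  sea sea: 5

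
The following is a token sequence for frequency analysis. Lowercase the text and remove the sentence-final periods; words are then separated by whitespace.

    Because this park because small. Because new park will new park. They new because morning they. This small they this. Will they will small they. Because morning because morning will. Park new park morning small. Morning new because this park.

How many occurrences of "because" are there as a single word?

Scanning the 40 tokens for "because":
  position 1: because
  position 4: because
  position 6: because
  position 14: because
  position 26: because
  position 28: because
  position 38: because

7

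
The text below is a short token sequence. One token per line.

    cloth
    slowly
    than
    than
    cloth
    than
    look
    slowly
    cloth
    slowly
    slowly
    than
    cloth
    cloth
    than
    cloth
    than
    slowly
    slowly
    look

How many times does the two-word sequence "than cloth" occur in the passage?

3

Scanning the 19 overlapping bigram windows for "than cloth":
  position 4–5: than cloth
  position 12–13: than cloth
  position 15–16: than cloth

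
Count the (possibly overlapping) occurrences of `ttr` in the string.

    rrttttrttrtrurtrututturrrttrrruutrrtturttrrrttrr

5

Sliding a length-3 window over the 48 characters (46 positions):
  position 5–7: ttr
  position 8–10: ttr
  position 26–28: ttr
  position 40–42: ttr
  position 45–47: ttr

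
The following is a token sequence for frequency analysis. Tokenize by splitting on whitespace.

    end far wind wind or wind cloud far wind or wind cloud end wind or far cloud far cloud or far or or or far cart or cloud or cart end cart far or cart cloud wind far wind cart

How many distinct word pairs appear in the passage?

40 tokens → 39 bigram windows in total.
Repeated bigrams (each contributes count−1 duplicates):
  far wind: 3
  or far: 3
  wind or: 3
  cloud far: 2
  cloud or: 2
  far cloud: 2
  far or: 2
  or cart: 2
  … (3 more repeated)
14 duplicate windows → 39 − 14 = 25 distinct.

25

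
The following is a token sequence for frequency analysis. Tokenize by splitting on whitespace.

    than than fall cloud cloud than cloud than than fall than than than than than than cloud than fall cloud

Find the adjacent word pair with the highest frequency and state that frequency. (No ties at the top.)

Bigram frequencies (highest first):
  than than: 7
  than fall: 3
  cloud than: 3
  fall cloud: 2
  than cloud: 2
  cloud cloud: 1
  … (1 more, each ≤ 1)

"than than", 7 times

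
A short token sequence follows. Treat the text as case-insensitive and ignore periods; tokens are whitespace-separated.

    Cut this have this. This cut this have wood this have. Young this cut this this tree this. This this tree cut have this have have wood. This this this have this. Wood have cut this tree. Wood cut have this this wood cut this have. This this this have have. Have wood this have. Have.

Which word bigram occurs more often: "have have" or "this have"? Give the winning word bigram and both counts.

"this have" (8 vs 4)

"have have": 4 occurrences
"this have": 8 occurrences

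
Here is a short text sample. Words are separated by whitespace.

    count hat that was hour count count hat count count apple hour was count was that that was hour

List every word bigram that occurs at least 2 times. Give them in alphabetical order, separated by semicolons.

Bigram counts meeting the condition (at least 2 times):
  count count: 2
  count hat: 2
  that was: 2
  was hour: 2

count count; count hat; that was; was hour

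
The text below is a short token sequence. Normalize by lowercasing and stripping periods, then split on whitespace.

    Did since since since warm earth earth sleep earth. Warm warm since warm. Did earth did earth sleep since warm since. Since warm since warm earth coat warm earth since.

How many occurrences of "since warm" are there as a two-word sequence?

5

Scanning the 29 overlapping bigram windows for "since warm":
  position 4–5: since warm
  position 12–13: since warm
  position 19–20: since warm
  position 22–23: since warm
  position 24–25: since warm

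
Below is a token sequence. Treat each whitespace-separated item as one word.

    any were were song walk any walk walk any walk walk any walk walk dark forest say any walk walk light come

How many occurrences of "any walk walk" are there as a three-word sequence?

4

Scanning the 20 overlapping trigram windows for "any walk walk":
  position 6–8: any walk walk
  position 9–11: any walk walk
  position 12–14: any walk walk
  position 18–20: any walk walk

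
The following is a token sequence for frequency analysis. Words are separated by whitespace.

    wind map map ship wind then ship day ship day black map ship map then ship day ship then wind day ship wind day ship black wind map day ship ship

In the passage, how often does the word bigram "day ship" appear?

Scanning the 30 overlapping bigram windows for "day ship":
  position 8–9: day ship
  position 17–18: day ship
  position 21–22: day ship
  position 24–25: day ship
  position 29–30: day ship

5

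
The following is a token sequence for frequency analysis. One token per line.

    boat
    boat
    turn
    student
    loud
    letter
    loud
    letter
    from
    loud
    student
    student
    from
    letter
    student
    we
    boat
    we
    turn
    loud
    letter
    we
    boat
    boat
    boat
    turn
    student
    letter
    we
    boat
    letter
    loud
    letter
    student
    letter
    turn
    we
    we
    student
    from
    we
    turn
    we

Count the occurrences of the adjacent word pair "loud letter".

Scanning the 42 overlapping bigram windows for "loud letter":
  position 5–6: loud letter
  position 7–8: loud letter
  position 20–21: loud letter
  position 32–33: loud letter

4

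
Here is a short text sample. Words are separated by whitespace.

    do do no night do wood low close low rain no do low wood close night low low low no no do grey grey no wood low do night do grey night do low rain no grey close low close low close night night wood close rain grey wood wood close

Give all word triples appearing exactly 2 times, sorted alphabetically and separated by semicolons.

Trigram counts meeting the condition (exactly 2 times):
  close low close: 2
  low close low: 2
  low rain no: 2

close low close; low close low; low rain no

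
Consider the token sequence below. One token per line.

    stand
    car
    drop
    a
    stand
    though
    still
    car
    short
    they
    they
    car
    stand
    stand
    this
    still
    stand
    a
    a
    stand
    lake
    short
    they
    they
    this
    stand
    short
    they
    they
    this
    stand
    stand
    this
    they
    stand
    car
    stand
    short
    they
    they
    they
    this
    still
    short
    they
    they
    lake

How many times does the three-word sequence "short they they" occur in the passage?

5

Scanning the 45 overlapping trigram windows for "short they they":
  position 9–11: short they they
  position 22–24: short they they
  position 27–29: short they they
  position 38–40: short they they
  position 44–46: short they they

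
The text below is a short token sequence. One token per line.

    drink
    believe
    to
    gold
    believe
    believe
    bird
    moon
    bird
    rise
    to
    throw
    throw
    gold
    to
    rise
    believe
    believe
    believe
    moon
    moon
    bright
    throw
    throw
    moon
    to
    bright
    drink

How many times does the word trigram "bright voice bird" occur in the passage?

0

Scanning the 26 overlapping trigram windows for "bright voice bird":
  (none found)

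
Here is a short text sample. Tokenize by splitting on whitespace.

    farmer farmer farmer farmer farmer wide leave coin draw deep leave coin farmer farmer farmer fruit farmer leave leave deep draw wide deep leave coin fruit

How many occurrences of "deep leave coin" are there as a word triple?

Scanning the 24 overlapping trigram windows for "deep leave coin":
  position 10–12: deep leave coin
  position 23–25: deep leave coin

2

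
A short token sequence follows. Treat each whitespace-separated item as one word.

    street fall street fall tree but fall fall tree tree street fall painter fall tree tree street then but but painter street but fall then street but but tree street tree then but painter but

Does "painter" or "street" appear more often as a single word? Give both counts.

"painter": 3 occurrences
"street": 7 occurrences

"street" (7 vs 3)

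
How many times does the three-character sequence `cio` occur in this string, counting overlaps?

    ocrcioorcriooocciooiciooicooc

3

Sliding a length-3 window over the 29 characters (27 positions):
  position 4–6: cio
  position 16–18: cio
  position 21–23: cio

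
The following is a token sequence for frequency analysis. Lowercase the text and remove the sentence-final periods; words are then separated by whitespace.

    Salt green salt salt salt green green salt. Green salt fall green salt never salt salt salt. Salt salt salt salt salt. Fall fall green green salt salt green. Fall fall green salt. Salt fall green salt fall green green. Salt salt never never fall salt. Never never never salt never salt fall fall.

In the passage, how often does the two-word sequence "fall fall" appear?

3

Scanning the 53 overlapping bigram windows for "fall fall":
  position 23–24: fall fall
  position 30–31: fall fall
  position 53–54: fall fall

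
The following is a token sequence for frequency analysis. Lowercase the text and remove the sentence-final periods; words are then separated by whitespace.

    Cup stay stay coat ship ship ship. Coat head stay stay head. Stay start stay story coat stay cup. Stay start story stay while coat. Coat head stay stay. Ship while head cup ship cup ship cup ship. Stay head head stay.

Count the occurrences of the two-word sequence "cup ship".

Scanning the 41 overlapping bigram windows for "cup ship":
  position 33–34: cup ship
  position 35–36: cup ship
  position 37–38: cup ship

3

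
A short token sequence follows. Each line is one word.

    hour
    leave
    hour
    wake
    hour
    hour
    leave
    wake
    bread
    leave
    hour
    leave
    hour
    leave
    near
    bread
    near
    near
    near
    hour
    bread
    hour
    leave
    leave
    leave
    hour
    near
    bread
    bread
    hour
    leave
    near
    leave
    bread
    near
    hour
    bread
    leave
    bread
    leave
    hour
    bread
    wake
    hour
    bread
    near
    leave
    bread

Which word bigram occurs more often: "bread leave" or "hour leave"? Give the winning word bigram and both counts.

"hour leave" (6 vs 3)

"bread leave": 3 occurrences
"hour leave": 6 occurrences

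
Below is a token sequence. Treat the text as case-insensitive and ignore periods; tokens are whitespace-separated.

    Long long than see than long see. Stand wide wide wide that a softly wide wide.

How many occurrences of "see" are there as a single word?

Scanning the 16 tokens for "see":
  position 4: see
  position 7: see

2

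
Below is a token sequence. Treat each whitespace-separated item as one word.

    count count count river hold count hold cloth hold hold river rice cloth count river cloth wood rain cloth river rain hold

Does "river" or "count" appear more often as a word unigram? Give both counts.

"count" (5 vs 4)

"river": 4 occurrences
"count": 5 occurrences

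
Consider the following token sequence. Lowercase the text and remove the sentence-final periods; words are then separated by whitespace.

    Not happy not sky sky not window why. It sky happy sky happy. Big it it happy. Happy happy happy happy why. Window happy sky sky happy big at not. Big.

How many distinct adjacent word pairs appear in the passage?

22

31 tokens → 30 bigram windows in total.
Repeated bigrams (each contributes count−1 duplicates):
  happy happy: 4
  sky happy: 3
  happy big: 2
  happy sky: 2
  sky sky: 2
8 duplicate windows → 30 − 8 = 22 distinct.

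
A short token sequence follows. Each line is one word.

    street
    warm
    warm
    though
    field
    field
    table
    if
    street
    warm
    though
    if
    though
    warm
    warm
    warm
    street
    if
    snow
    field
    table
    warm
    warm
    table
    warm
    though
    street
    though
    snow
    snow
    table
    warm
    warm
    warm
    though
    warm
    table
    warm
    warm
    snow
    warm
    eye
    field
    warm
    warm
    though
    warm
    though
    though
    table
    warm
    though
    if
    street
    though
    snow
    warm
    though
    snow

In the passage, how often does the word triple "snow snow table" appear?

Scanning the 57 overlapping trigram windows for "snow snow table":
  position 29–31: snow snow table

1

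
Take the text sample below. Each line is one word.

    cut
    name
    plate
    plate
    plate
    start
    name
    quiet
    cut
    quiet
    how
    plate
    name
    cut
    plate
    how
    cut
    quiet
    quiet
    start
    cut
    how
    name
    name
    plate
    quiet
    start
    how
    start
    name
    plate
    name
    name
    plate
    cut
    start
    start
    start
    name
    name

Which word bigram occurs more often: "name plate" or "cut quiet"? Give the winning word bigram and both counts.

"name plate" (4 vs 2)

"name plate": 4 occurrences
"cut quiet": 2 occurrences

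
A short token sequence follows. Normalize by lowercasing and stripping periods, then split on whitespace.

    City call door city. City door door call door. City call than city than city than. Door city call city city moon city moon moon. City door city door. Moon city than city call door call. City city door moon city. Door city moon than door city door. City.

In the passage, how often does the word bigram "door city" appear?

7

Scanning the 48 overlapping bigram windows for "door city":
  position 3–4: door city
  position 9–10: door city
  position 17–18: door city
  position 27–28: door city
  position 42–43: door city
  position 46–47: door city
  position 48–49: door city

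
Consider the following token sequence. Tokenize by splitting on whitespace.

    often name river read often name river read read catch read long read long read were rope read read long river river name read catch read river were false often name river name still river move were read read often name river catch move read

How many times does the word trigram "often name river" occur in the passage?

Scanning the 43 overlapping trigram windows for "often name river":
  position 1–3: often name river
  position 5–7: often name river
  position 30–32: often name river
  position 40–42: often name river

4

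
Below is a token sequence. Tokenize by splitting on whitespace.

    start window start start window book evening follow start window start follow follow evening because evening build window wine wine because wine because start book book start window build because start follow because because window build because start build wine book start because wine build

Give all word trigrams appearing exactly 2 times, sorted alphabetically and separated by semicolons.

Trigram counts meeting the condition (exactly 2 times):
  build because start: 2
  start window start: 2
  window build because: 2

build because start; start window start; window build because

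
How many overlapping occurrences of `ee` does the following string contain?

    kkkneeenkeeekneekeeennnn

7

Sliding a length-2 window over the 24 characters (23 positions):
  position 5–6: ee
  position 6–7: ee
  position 10–11: ee
  position 11–12: ee
  position 15–16: ee
  position 18–19: ee
  position 19–20: ee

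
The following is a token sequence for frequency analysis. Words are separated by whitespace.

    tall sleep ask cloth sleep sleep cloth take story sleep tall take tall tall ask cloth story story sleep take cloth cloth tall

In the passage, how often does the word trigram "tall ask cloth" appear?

1

Scanning the 21 overlapping trigram windows for "tall ask cloth":
  position 14–16: tall ask cloth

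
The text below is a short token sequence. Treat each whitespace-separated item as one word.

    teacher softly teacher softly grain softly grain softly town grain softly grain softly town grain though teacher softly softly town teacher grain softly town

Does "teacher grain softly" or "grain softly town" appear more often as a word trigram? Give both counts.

"grain softly town" (3 vs 1)

"teacher grain softly": 1 occurrence
"grain softly town": 3 occurrences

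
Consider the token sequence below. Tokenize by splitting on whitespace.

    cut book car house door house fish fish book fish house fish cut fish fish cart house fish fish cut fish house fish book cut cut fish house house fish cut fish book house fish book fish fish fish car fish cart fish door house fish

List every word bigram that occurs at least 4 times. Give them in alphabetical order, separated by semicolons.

cut fish; fish book; fish fish; house fish

Bigram counts meeting the condition (at least 4 times):
  cut fish: 4
  fish book: 4
  fish fish: 5
  house fish: 7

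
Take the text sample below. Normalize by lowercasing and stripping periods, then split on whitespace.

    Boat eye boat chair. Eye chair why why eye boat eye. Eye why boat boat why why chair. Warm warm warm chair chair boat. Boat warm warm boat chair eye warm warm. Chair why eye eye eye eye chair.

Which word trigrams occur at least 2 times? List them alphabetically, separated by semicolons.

boat chair eye; eye eye eye; warm warm chair

Trigram counts meeting the condition (at least 2 times):
  boat chair eye: 2
  eye eye eye: 2
  warm warm chair: 2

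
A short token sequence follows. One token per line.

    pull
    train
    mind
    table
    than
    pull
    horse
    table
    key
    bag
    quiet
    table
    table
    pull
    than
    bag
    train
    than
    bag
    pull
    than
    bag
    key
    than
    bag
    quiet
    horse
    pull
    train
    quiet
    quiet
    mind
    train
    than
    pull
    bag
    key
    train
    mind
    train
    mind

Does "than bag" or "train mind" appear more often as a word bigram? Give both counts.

"than bag" (4 vs 3)

"than bag": 4 occurrences
"train mind": 3 occurrences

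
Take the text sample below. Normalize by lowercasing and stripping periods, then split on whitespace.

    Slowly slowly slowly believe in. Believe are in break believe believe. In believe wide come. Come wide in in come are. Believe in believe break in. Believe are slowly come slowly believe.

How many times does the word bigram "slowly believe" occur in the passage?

Scanning the 31 overlapping bigram windows for "slowly believe":
  position 3–4: slowly believe
  position 31–32: slowly believe

2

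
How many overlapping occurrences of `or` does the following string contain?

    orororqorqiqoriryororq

Sliding a length-2 window over the 22 characters (21 positions):
  position 1–2: or
  position 3–4: or
  position 5–6: or
  position 8–9: or
  position 13–14: or
  position 18–19: or
  position 20–21: or

7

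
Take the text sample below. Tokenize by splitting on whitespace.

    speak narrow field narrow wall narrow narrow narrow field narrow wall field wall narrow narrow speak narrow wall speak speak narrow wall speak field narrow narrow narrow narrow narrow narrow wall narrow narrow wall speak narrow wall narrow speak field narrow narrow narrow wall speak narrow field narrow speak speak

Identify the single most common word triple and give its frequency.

Trigram frequencies (highest first):
  narrow narrow narrow: 6
  narrow wall speak: 4
  narrow field narrow: 3
  narrow wall narrow: 3
  wall narrow narrow: 3
  speak narrow wall: 3
  … (19 more, each ≤ 3)

"narrow narrow narrow", 6 times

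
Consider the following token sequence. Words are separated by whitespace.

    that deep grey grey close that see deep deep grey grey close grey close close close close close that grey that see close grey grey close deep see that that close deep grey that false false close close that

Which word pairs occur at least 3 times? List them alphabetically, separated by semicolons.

close close; close that; deep grey; grey close; grey grey

Bigram counts meeting the condition (at least 3 times):
  close close: 5
  close that: 3
  deep grey: 3
  grey close: 4
  grey grey: 3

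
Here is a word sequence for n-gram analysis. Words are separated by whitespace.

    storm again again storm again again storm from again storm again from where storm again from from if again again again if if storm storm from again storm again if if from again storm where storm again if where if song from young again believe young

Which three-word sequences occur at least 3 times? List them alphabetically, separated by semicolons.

Trigram counts meeting the condition (at least 3 times):
  again storm again: 3
  from again storm: 3

again storm again; from again storm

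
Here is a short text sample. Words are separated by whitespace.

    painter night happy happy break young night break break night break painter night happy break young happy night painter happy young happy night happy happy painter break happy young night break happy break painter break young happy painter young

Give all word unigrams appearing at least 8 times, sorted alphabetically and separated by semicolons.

Unigram counts meeting the condition (at least 8 times):
  break: 9
  happy: 11

break; happy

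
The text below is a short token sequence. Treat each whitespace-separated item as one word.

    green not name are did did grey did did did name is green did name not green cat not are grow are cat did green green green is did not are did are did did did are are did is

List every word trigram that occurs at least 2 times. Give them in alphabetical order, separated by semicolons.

Trigram counts meeting the condition (at least 2 times):
  are did did: 2
  did did did: 2

are did did; did did did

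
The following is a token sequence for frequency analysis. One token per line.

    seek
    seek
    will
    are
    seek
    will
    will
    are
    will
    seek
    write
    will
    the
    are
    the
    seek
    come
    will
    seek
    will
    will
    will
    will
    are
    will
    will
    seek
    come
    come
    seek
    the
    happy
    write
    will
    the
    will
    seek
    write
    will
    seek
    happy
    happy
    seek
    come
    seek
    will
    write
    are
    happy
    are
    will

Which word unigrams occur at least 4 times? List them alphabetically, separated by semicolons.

Unigram counts meeting the condition (at least 4 times):
  are: 6
  come: 4
  happy: 4
  seek: 12
  the: 4
  will: 17
  write: 4

are; come; happy; seek; the; will; write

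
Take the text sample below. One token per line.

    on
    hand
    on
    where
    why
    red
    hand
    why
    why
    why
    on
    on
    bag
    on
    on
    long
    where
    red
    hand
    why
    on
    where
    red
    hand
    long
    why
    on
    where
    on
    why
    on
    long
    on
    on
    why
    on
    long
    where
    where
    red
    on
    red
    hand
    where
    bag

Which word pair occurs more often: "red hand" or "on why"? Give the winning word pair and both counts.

"red hand": 4 occurrences
"on why": 2 occurrences

"red hand" (4 vs 2)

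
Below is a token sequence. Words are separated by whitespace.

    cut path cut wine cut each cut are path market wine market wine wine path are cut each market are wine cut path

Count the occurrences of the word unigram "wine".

Scanning the 23 tokens for "wine":
  position 4: wine
  position 11: wine
  position 13: wine
  position 14: wine
  position 21: wine

5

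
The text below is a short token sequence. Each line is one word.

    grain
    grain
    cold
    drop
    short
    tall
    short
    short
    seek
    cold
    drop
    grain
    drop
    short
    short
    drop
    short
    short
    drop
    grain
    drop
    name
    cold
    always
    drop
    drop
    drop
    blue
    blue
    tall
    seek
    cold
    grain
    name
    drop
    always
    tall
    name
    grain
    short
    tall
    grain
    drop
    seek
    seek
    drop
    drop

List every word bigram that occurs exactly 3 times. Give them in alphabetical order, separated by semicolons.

Bigram counts meeting the condition (exactly 3 times):
  drop drop: 3
  drop short: 3
  grain drop: 3
  short short: 3

drop drop; drop short; grain drop; short short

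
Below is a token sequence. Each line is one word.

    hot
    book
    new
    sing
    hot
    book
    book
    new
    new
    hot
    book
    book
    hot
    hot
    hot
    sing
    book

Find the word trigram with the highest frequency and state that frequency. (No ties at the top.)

"hot book book", 2 times

Trigram frequencies (highest first):
  hot book book: 2
  hot book new: 1
  book new sing: 1
  new sing hot: 1
  sing hot book: 1
  book book new: 1
  … (8 more, each ≤ 1)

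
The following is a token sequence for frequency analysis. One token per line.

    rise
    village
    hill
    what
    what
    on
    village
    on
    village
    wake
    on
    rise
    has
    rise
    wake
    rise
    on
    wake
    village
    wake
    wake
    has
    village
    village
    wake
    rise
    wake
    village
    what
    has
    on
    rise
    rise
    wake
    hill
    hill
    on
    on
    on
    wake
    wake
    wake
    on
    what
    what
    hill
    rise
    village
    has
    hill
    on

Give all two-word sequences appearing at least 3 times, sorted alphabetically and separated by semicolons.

rise wake; village wake; wake wake

Bigram counts meeting the condition (at least 3 times):
  rise wake: 3
  village wake: 3
  wake wake: 3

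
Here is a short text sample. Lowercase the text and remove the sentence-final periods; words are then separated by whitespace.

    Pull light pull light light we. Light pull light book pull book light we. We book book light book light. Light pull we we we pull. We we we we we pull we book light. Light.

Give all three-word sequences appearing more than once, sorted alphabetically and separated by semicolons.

book light light; light pull light; pull we we; we pull we; we we pull; we we we

Trigram counts meeting the condition (more than once):
  book light light: 2
  light pull light: 2
  pull we we: 2
  we pull we: 2
  we we pull: 2
  we we we: 4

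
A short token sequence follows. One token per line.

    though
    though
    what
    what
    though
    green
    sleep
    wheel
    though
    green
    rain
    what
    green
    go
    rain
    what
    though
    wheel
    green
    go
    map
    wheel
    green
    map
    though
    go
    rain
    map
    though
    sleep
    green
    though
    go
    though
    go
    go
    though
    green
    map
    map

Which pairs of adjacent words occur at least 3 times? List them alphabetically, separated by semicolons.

though go; though green

Bigram counts meeting the condition (at least 3 times):
  though go: 3
  though green: 3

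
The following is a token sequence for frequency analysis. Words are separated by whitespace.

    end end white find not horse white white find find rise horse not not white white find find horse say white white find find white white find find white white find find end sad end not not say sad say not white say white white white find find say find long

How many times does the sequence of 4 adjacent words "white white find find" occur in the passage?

Scanning the 48 overlapping 4-gram windows for "white white find find":
  position 7–10: white white find find
  position 15–18: white white find find
  position 21–24: white white find find
  position 25–28: white white find find
  position 29–32: white white find find
  position 45–48: white white find find

6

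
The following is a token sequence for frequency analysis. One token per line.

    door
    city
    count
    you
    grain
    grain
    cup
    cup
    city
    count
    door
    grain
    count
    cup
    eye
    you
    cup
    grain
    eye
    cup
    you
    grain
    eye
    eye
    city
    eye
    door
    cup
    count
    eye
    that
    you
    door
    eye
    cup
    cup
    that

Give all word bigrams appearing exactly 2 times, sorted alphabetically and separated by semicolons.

city count; cup cup; eye cup; grain eye; you grain

Bigram counts meeting the condition (exactly 2 times):
  city count: 2
  cup cup: 2
  eye cup: 2
  grain eye: 2
  you grain: 2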